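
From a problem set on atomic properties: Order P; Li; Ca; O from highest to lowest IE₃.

Li > O > Ca > P

After 2 electrons have been removed, what remains? P²⁺ still has 3 valence electrons; Li²⁺ is already 1 electron into the core; Ca²⁺ is the bare [Ar] core; O²⁺ still has 4 valence electrons.
Usually core removal costs more than valence removal, but here the competition is close: a tightly held n=2 valence electron can cost more to remove than an n=3 core electron, so the actual values have to decide it.
Valence configurations: P²⁺ [Ne]3s²3p¹, O²⁺ [He]2s²2p².
Tabulated IE_3 (kJ/mol): P 2914, Li 11815, Ca 4912, O 5300.
Putting it together, IE_3: P < Ca < O < Li.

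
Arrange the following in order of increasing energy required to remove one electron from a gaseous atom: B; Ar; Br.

B < Br < Ar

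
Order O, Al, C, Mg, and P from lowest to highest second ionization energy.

IE_2 is the cost of taking one more electron from the +1 cation: O⁺ still has 5 valence electrons; Al⁺ still has 2 valence electrons; C⁺ still has 3 valence electrons; Mg⁺ still has 1 valence electron; P⁺ still has 4 valence electrons.
All are still removing valence electrons, so compare the +1 ions as you would atoms: IE_2 generally rises across a period (higher Z_eff) and falls down a group (larger shell), subject to the usual subshell exceptions.
Valence configurations: O⁺ [He]2s²2p³, Al⁺ [Ne]3s², C⁺ [He]2s²2p¹, Mg⁺ [Ne]3s¹, P⁺ [Ne]3s²3p².
The numbers (kJ/mol): O 3388, Al 1817, C 2353, Mg 1451, P 1907.
Hence IE_2: Mg < Al < P < C < O.

Mg, Al, P, C, O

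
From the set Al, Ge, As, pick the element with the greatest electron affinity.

Ge

Al is in period 3, group 13; Ge is in period 4, group 14; As is in period 4, group 15.
EA tends to increase across a period and decrease down a group, though the pattern is less regular than for IE or radius.
These span different periods and groups, so the two trends combine.
As > Al: the two effects oppose for this pair; the across-period effect wins (78 vs 42 kJ/mol).
Ge > As: this pair runs against the simple trend — see the exception note.
Note the exception: Ge has a higher electron affinity than As, contrary to the simple trend — adding an electron to As's half-filled 4p³ is unfavourable, so Ge (4p²) has the more exothermic EA.
Tabulated electron affinity (kJ/mol): Al 42, Ge 119, As 78.
The greatest electron affinity among these belongs to Ge.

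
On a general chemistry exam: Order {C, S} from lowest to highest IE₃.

Consider each +2 ion: C²⁺ still has 2 valence electrons; S²⁺ still has 4 valence electrons.
All are still removing valence electrons, so compare the +2 ions as you would atoms: IE_3 generally rises across a period (higher Z_eff) and falls down a group (larger shell), subject to the usual subshell exceptions.
Valence configurations: C²⁺ [He]2s², S²⁺ [Ne]3s²3p².
The numbers (kJ/mol): C 4620, S 3357.
Overall IE_3 order: S < C.

S < C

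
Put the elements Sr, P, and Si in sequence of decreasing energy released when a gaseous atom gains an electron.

Electron affinity generally becomes more exothermic across a period toward the halogens and less exothermic down a group.
These span different periods and groups, so the two trends combine.
P > Sr: relative to Sr, both the across-period and down-group shifts push P's electron affinity up.
Si > P: this pair runs against the simple trend — see the exception note.
Note the exception: Si has a higher electron affinity than P, contrary to the simple trend — adding an electron to P's half-filled 3p³ is unfavourable, so Si (3p²) has the more exothermic EA.
Approximate values (kJ/mol): Si 134, P 72, Sr 5.
So from highest to lowest: Si > P > Sr.

Si, P, Sr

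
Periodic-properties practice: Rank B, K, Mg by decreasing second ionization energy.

IE_2 is the cost of taking one more electron from the +1 cation: B⁺ still has 2 valence electrons; K⁺ is the bare [Ar] core; Mg⁺ still has 1 valence electron.
Core electrons are held far more tightly than valence electrons, so K tops the IE_2 order.
Valence configurations: B⁺ [He]2s², Mg⁺ [Ne]3s¹.
Approximate IE_2 values (kJ/mol): B 2427, K 3052, Mg 1451.
Overall IE_2 order: Mg < B < K.

K > B > Mg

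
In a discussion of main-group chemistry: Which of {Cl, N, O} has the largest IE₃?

O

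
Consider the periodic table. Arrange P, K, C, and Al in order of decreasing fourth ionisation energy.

After 3 electrons have been removed, what remains? P³⁺ still has 2 valence electrons; K³⁺ is already 2 electrons into the core; C³⁺ still has 1 valence electron; Al³⁺ is the bare [Ne] core.
Usually core removal costs more than valence removal, but here the competition is close: a tightly held n=2 valence electron can cost more to remove than an n=3 core electron, so the actual values have to decide it.
Valence configurations: P³⁺ [Ne]3s², C³⁺ [He]2s¹.
Tabulated IE_4 (kJ/mol): P 4964, K 5877, C 6223, Al 11577.
Putting it together, IE_4: P < K < C < Al.

Al, C, K, P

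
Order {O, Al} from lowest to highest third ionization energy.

Consider each +2 ion: O²⁺ still has 4 valence electrons; Al²⁺ still has 1 valence electron.
All are still removing valence electrons, so compare the +2 ions as you would atoms: IE_3 generally rises across a period (higher Z_eff) and falls down a group (larger shell), subject to the usual subshell exceptions.
Valence configurations: O²⁺ [He]2s²2p², Al²⁺ [Ne]3s¹.
Approximate IE_3 values (kJ/mol): O 5300, Al 2745.
So the third ionization energies run Al < O.

Al < O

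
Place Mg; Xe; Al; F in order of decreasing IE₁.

F > Xe > Mg > Al

F is in period 2, group 17; Mg is in period 3, group 2; Al is in period 3, group 13; Xe is in period 5, group 18.
First ionization energy rises across a period (greater Z_eff holds electrons more tightly) and falls down a group (valence electrons are farther from the nucleus).
Neither a single period nor a single group — weigh both effects.
Mg > Al: this pair runs against the simple trend — see the exception note.
Xe > Mg: the two effects oppose for this pair; the across-period effect wins (1170 vs 738 kJ/mol).
F > Xe: the two effects oppose for this pair; the down-group effect wins (1681 vs 1170 kJ/mol).
Note the exception: Mg has a higher first ionization energy than Al, contrary to the simple trend — Al's single 3p electron is easier to remove than one from Mg's filled 3s².
Tabulated first ionization energy (kJ/mol): F 1681, Mg 738, Al 578, Xe 1170.
So from highest to lowest: F > Xe > Mg > Al.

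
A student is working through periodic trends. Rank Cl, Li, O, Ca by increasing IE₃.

Cl, Ca, O, Li

After 2 electrons have been removed, what remains? Cl²⁺ still has 5 valence electrons; Li²⁺ is already 1 electron into the core; O²⁺ still has 4 valence electrons; Ca²⁺ is the bare [Ar] core.
Usually core removal costs more than valence removal, but here the competition is close: a tightly held n=2 valence electron can cost more to remove than an n=3 core electron, so the actual values have to decide it.
Valence configurations: Cl²⁺ [Ne]3s²3p³, O²⁺ [He]2s²2p².
The numbers (kJ/mol): Cl 3822, Li 11815, O 5300, Ca 4912.
Overall IE_3 order: Cl < Ca < O < Li.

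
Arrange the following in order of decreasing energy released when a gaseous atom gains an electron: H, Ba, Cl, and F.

Electron affinity generally becomes more exothermic across a period toward the halogens and less exothermic down a group.
These span different periods and groups, so the two trends combine.
H > Ba: the two effects oppose for this pair; the down-group effect wins (73 vs 14 kJ/mol).
F > H: the two effects oppose for this pair; the across-period effect wins (328 vs 73 kJ/mol).
Cl > F: this pair runs against the simple trend — see the exception note.
Note the exception: Cl has a higher electron affinity than F, contrary to the simple trend — F's small 2p subshell makes the incoming electron feel strong e⁻–e⁻ repulsion, so Cl actually releases more energy on gaining an electron.
For reference (kJ/mol): H 73, F 328, Cl 349, Ba 14.
So from highest to lowest: Cl > F > H > Ba.

Cl, F, H, Ba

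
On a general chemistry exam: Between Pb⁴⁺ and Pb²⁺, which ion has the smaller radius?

Pb⁴⁺

Both ions have Z = 82 protons, but Pb⁴⁺ has lost more electrons, so its remaining electrons feel a larger effective nuclear charge per electron and are pulled in more tightly.
Higher positive charge → smaller ion, so Pb²⁺ > Pb⁴⁺.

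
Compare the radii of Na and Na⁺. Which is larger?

Na

Forming Na⁺ removes 1 electron from Na. Fewer electrons for the same nuclear charge means less shielding and a higher Z_eff on the remaining electrons, and for main-group metals the entire outer shell is lost.
A cation is smaller than its parent atom: Na⁺ < Na.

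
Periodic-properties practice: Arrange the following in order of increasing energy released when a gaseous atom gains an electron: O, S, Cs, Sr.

Sr, Cs, O, S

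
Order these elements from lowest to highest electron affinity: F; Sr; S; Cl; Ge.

F is in period 2, group 17; S is in period 3, group 16; Cl is in period 3, group 17; Ge is in period 4, group 14; Sr is in period 5, group 2.
Electron affinity generally becomes more exothermic across a period toward the halogens and less exothermic down a group.
Here both period and group differ, so the two effects have to be weighed against each other.
Ge > Sr: relative to Sr, both the across-period and down-group shifts push Ge's electron affinity up.
S > Ge: both effects reinforce here, so S is clearly the higher of the two.
F > S: both effects reinforce here, so F is clearly the higher of the two.
Cl > F: this pair runs against the simple trend — see the exception note.
Note the exception: Cl has a higher electron affinity than F, contrary to the simple trend — F's small 2p subshell makes the incoming electron feel strong e⁻–e⁻ repulsion, so Cl actually releases more energy on gaining an electron.
Tabulated electron affinity (kJ/mol): F 328, S 200, Cl 349, Ge 119, Sr 5.
So from lowest to highest: Sr < Ge < S < F < Cl.

Sr < Ge < S < F < Cl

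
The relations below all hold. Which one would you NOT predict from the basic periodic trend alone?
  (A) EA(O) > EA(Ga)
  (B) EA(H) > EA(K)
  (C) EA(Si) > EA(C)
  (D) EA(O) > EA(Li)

(C)

The general trend: electron affinity increases across a period and decreases down a group.
(A) O (period 2, group 16) vs Ga (period 4, group 13): the stated order agrees with the simple trend.
(B) H (period 1, group 1) vs K (period 4, group 1): the stated order agrees with the simple trend.
(C) Si (period 3, group 14) vs C (period 2, group 14): the stated order contradicts the simple trend.
(D) O (period 2, group 16) vs Li (period 2, group 1): the stated order agrees with the simple trend.
The exception is (C): Si's larger, more diffuse 3p orbitals accept an added electron slightly more readily than C's compact 2p.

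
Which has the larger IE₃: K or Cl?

K

The third ionization energy removes an electron from the +2 ion. For each element: K²⁺ is already 1 electron into the core; Cl²⁺ still has 5 valence electrons.
Core electrons are held far more tightly than valence electrons, so K tops the IE_3 order.
The numbers (kJ/mol): K 4420, Cl 3822.
Hence IE_3: Cl < K.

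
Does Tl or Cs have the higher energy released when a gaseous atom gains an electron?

Cs

Electron affinity generally becomes more exothermic across a period toward the halogens and less exothermic down a group.
All lie in period 6; the across-period trend (electron affinity increases left to right) applies, with the exception below.
Note the exception: Cs has a higher electron affinity than Tl, contrary to the simple trend — Tl's ns²np¹ configuration gives only a small electron affinity — the sparsely filled np subshell binds an added electron weakly.
Approximate values (kJ/mol): Cs 46, Tl 19.
So Cs has the higher energy released when a gaseous atom gains an electron (Cs > Tl).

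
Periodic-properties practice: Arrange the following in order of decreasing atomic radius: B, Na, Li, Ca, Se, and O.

Ca > Na > Li > Se > B > O

Li is in period 2, group 1; B is in period 2, group 13; O is in period 2, group 16; Na is in period 3, group 1; Ca is in period 4, group 2; Se is in period 4, group 16.
Moving right in a period, electrons are added to the same shell under a stronger nuclear pull, so atoms get smaller; moving down, a new shell is opened and atoms get larger.
Here both period and group differ, so the two effects have to be weighed against each other.
B > O: B lies to the left of O in period 2, so the across-period effect alone puts B larger.
Se > B: the two effects oppose for this pair; the down-group effect wins (116 vs 85 pm).
Li > Se: the two effects oppose for this pair; the across-period effect wins (133 vs 116 pm).
Na > Li: Na sits below Li in group 1, so the down-group effect alone puts Na larger.
Ca > Na: period and group pull opposite ways; the down-group shift dominates (171 vs 155 pm).
Approximate values (pm): Li 133, B 85, O 63, Na 155, Ca 171, Se 116.
So from largest to smallest: Ca > Na > Li > Se > B > O.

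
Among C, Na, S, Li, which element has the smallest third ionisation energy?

S

Consider each +2 ion: C²⁺ still has 2 valence electrons; Na²⁺ is already 1 electron into the core; S²⁺ still has 4 valence electrons; Li²⁺ is already 1 electron into the core.
Core electrons are held far more tightly than valence electrons, so Na and Li top the IE_3 order.
Valence configurations: C²⁺ [He]2s², S²⁺ [Ne]3s²3p².
Tabulated IE_3 (kJ/mol): C 4620, Na 6910, S 3357, Li 11815.
Putting it together, IE_3: S < C < Na < Li.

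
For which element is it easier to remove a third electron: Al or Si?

The third ionization energy removes an electron from the +2 ion. For each element: Al²⁺ still has 1 valence electron; Si²⁺ still has 2 valence electrons.
All are still removing valence electrons, so compare the +2 ions as you would atoms: IE_3 generally rises across a period (higher Z_eff) and falls down a group (larger shell), subject to the usual subshell exceptions.
Valence configurations: Al²⁺ [Ne]3s¹, Si²⁺ [Ne]3s².
Approximate IE_3 values (kJ/mol): Al 2745, Si 3232.
Putting it together, IE_3: Al < Si.

Al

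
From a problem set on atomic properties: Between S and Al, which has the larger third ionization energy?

S

Consider each +2 ion: S²⁺ still has 4 valence electrons; Al²⁺ still has 1 valence electron.
All are still removing valence electrons, so compare the +2 ions as you would atoms: IE_3 generally rises across a period (higher Z_eff) and falls down a group (larger shell), subject to the usual subshell exceptions.
Valence configurations: S²⁺ [Ne]3s²3p², Al²⁺ [Ne]3s¹.
The numbers (kJ/mol): S 3357, Al 2745.
Overall IE_3 order: Al < S.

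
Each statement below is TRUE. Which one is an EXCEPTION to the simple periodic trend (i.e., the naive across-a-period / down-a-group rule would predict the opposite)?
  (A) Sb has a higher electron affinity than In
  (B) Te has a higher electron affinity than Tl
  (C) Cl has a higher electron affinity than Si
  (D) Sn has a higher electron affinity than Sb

(D)

The general trend: electron affinity increases across a period and decreases down a group.
(A) Sb (period 5, group 15) vs In (period 5, group 13): the stated order agrees with the simple trend.
(B) Te (period 5, group 16) vs Tl (period 6, group 13): the stated order agrees with the simple trend.
(C) Cl (period 3, group 17) vs Si (period 3, group 14): the stated order agrees with the simple trend.
(D) Sn (period 5, group 14) vs Sb (period 5, group 15): the stated order contradicts the simple trend.
The exception is (D): adding an electron to Sb's half-filled 5p³ is unfavourable, so Sn has the more exothermic EA.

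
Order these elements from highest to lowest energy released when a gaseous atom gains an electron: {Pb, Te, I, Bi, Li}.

Li is in period 2, group 1; Te is in period 5, group 16; I is in period 5, group 17; Pb is in period 6, group 14; Bi is in period 6, group 15.
Adding an electron releases more energy for atoms nearer the top right (short of the noble gases).
Neither a single period nor a single group — weigh both effects.
Li > Pb: the two effects oppose for this pair; the down-group effect wins (60 vs 35 kJ/mol).
Bi > Li: period and group pull opposite ways; the across-period shift dominates (91 vs 60 kJ/mol).
Te > Bi: both effects reinforce here, so Te is clearly the higher of the two.
I > Te: both are in period 5; the period trend gives I the larger value.
Approximate values (kJ/mol): Li 60, Te 190, I 295, Pb 35, Bi 91.
So from highest to lowest: I > Te > Bi > Li > Pb.

I, Te, Bi, Li, Pb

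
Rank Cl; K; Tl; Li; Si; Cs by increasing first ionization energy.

Cs < K < Li < Tl < Si < Cl

Across a period the outer electron is held more tightly (higher IE₁); down a group it sits in a higher shell, more shielded, and comes off more easily.
Here both period and group differ, so the two effects have to be weighed against each other.
K > Cs: they share group 1; the group trend gives K the larger value.
Li > K: they share group 1; the group trend gives Li the larger value.
Tl > Li: period and group pull opposite ways; the across-period shift dominates (589 vs 520 kJ/mol).
Si > Tl: both effects reinforce here, so Si is clearly the higher of the two.
Cl > Si: Cl lies to the right of Si in period 3, so the across-period effect alone puts Cl higher.
Tabulated first ionization energy (kJ/mol): Li 520, Si 786, Cl 1251, K 419, Cs 376, Tl 589.
So from lowest to highest: Cs < K < Li < Tl < Si < Cl.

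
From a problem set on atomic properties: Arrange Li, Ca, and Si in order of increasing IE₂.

IE_2 is the cost of taking one more electron from the +1 cation: Li⁺ is the bare [He] core; Ca⁺ still has 1 valence electron; Si⁺ still has 3 valence electrons.
Pulling an electron out of a noble-gas core costs far more than removing a remaining valence electron, so Li sits at the high end of IE_2.
Valence configurations: Ca⁺ [Ar]4s¹, Si⁺ [Ne]3s²3p¹.
Tabulated IE_2 (kJ/mol): Li 7298, Ca 1145, Si 1577.
Hence IE_2: Ca < Si < Li.

Ca < Si < Li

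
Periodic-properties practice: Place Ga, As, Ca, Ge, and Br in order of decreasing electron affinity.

Br, Ge, As, Ga, Ca

Electron affinity generally becomes more exothermic across a period toward the halogens and less exothermic down a group.
All lie in period 4; the across-period trend (electron affinity increases left to right) applies, with the exception below.
Note the exception: Ge has a higher electron affinity than As, contrary to the simple trend — adding an electron to As's half-filled 4p³ is unfavourable, so Ge (4p²) has the more exothermic EA.
Tabulated electron affinity (kJ/mol): Ca 2, Ga 29, Ge 119, As 78, Br 325.
So from highest to lowest: Br > Ge > As > Ga > Ca.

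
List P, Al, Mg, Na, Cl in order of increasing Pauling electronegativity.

Na < Mg < Al < P < Cl

Electronegativity increases across a period and decreases down a group, tracking effective nuclear charge and atomic size.
All lie in period 3, so electronegativity increases left to right.
So from lowest to highest: Na < Mg < Al < P < Cl.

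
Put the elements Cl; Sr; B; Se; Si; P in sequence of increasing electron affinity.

Sr < B < P < Si < Se < Cl

B is in period 2, group 13; Si is in period 3, group 14; P is in period 3, group 15; Cl is in period 3, group 17; Se is in period 4, group 16; Sr is in period 5, group 2.
EA tends to increase across a period and decrease down a group, though the pattern is less regular than for IE or radius.
Here both period and group differ, so the two effects have to be weighed against each other.
B > Sr: relative to Sr, both the across-period and down-group shifts push B's electron affinity up.
P > B: the two effects oppose for this pair; the across-period effect wins (72 vs 27 kJ/mol).
Si > P: this pair runs against the simple trend — see the exception note.
Se > Si: the two effects oppose for this pair; the across-period effect wins (195 vs 134 kJ/mol).
Cl > Se: relative to Se, both the across-period and down-group shifts push Cl's electron affinity up.
Note the exception: Si has a higher electron affinity than P, contrary to the simple trend — adding an electron to P's half-filled 3p³ is unfavourable, so Si (3p²) has the more exothermic EA.
Tabulated electron affinity (kJ/mol): B 27, Si 134, P 72, Cl 349, Se 195, Sr 5.
So from lowest to highest: Sr < B < P < Si < Se < Cl.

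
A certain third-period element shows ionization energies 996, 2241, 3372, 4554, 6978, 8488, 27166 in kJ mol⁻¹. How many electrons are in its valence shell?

Look for the largest jump between consecutive ionization energies: IE7/IE6 ≈ 3.2, far larger than any earlier ratio.
That jump marks the point where a core electron is being removed. So the atom has 6 valence electrons.

6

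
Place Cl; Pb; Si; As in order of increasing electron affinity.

Atoms with high Z_eff and room in the valence shell (especially the halogens) have the most exothermic electron affinities.
Neither a single period nor a single group — weigh both effects.
As > Pb: relative to Pb, both the across-period and down-group shifts push As's electron affinity up.
Si > As: period and group pull opposite ways; the down-group shift dominates (134 vs 78 kJ/mol).
Cl > Si: Cl lies to the right of Si in period 3, so the across-period effect alone puts Cl higher.
Approximate values (kJ/mol): Si 134, Cl 349, As 78, Pb 35.
So from lowest to highest: Pb < As < Si < Cl.

Pb < As < Si < Cl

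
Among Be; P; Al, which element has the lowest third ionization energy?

Consider each +2 ion: Be²⁺ is the bare [He] core; P²⁺ still has 3 valence electrons; Al²⁺ still has 1 valence electron.
Breaking into a closed-shell core is much more expensive than removing a leftover valence electron — Be has the largest IE_3 here.
Valence configurations: P²⁺ [Ne]3s²3p¹, Al²⁺ [Ne]3s¹.
Approximate IE_3 values (kJ/mol): Be 14849, P 2914, Al 2745.
Hence IE_3: Al < P < Be.

Al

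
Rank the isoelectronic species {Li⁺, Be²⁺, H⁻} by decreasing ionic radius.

All of these have 2 electrons, so size is governed by nuclear charge alone: the more protons, the stronger the pull on the same electron cloud, and the smaller the ion.
Nuclear charges: Be²⁺ (Z=4), Li⁺ (Z=3), H⁻ (Z=1).
Largest to smallest: H⁻ > Li⁺ > Be²⁺.

H⁻, Li⁺, Be²⁺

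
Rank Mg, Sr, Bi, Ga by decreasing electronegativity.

Mg is in period 3, group 2; Ga is in period 4, group 13; Sr is in period 5, group 2; Bi is in period 6, group 15.
Electronegativity increases across a period and decreases down a group, tracking effective nuclear charge and atomic size.
These span different periods and groups, so the two trends combine.
Mg > Sr: they share group 2; the group trend gives Mg the larger value.
Ga > Mg: period and group pull opposite ways; the across-period shift dominates (1.81 vs 1.31).
Bi > Ga: the two effects oppose for this pair; the across-period effect wins (2.02 vs 1.81).
Tabulated electronegativity (Pauling): Mg 1.31, Ga 1.81, Sr 0.95, Bi 2.02.
So from highest to lowest: Bi > Ga > Mg > Sr.

Bi, Ga, Mg, Sr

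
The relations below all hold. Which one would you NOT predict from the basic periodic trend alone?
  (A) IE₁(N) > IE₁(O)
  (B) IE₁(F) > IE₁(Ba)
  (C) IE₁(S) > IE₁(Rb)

The general trend: first ionization energy increases across a period and decreases down a group.
(A) N (period 2, group 15) vs O (period 2, group 16): the stated order contradicts the simple trend.
(B) F (period 2, group 17) vs Ba (period 6, group 2): the stated order agrees with the simple trend.
(C) S (period 3, group 16) vs Rb (period 5, group 1): the stated order agrees with the simple trend.
The exception is (A): pairing an electron in O's 2p⁴ costs repulsion energy, so O ionizes more easily than half-filled N (2p³).

(A)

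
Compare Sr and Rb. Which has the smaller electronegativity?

Rb

Rb is in period 5, group 1; Sr is in period 5, group 2.
Atoms toward the upper right of the periodic table pull bonding electrons most strongly.
All lie in period 5, so electronegativity increases left to right.
So Rb has the smaller electronegativity (Rb < Sr).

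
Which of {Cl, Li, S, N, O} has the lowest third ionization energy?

S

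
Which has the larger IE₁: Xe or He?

He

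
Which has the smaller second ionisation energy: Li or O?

O

The second ionization energy removes an electron from the +1 ion. For each element: Li⁺ is the bare [He] core; O⁺ still has 5 valence electrons.
Pulling an electron out of a noble-gas core costs far more than removing a remaining valence electron, so Li sits at the high end of IE_2.
Approximate IE_2 values (kJ/mol): Li 7298, O 3388.
Overall IE_2 order: O < Li.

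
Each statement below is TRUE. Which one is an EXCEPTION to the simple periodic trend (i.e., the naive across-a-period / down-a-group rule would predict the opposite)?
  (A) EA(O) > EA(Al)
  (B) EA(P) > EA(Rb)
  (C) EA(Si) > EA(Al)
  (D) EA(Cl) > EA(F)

The general trend: electron affinity increases across a period and decreases down a group.
(A) O (period 2, group 16) vs Al (period 3, group 13): the stated order agrees with the simple trend.
(B) P (period 3, group 15) vs Rb (period 5, group 1): the stated order agrees with the simple trend.
(C) Si (period 3, group 14) vs Al (period 3, group 13): the stated order agrees with the simple trend.
(D) Cl (period 3, group 17) vs F (period 2, group 17): the stated order contradicts the simple trend.
The exception is (D): F's small 2p subshell makes the incoming electron feel strong e⁻–e⁻ repulsion, so Cl actually releases more energy on gaining an electron.

(D)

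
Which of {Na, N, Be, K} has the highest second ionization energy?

Na

IE_2 is the cost of taking one more electron from the +1 cation: Na⁺ is the bare [Ne] core; N⁺ still has 4 valence electrons; Be⁺ still has 1 valence electron; K⁺ is the bare [Ar] core.
Pulling an electron out of a noble-gas core costs far more than removing a remaining valence electron, so K and Na sit at the high end of IE_2.
Valence configurations: N⁺ [He]2s²2p², Be⁺ [He]2s¹.
Tabulated IE_2 (kJ/mol): Na 4562, N 2856, Be 1757, K 3052.
Putting it together, IE_2: Be < N < K < Na.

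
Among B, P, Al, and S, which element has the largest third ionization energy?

The third ionization energy removes an electron from the +2 ion. For each element: B²⁺ still has 1 valence electron; P²⁺ still has 3 valence electrons; Al²⁺ still has 1 valence electron; S²⁺ still has 4 valence electrons.
All are still removing valence electrons, so compare the +2 ions as you would atoms: IE_3 generally rises across a period (higher Z_eff) and falls down a group (larger shell), subject to the usual subshell exceptions.
Valence configurations: B²⁺ [He]2s¹, P²⁺ [Ne]3s²3p¹, Al²⁺ [Ne]3s¹, S²⁺ [Ne]3s²3p².
Approximate IE_3 values (kJ/mol): B 3660, P 2914, Al 2745, S 3357.
So the third ionization energies run Al < P < S < B.

B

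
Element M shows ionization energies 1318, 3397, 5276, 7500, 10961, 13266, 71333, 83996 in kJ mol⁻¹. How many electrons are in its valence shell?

Look for the largest jump between consecutive ionization energies: IE7/IE6 ≈ 5.4, far larger than any earlier ratio.
That jump marks the point where a core electron is being removed. So the atom has 6 valence electrons.

6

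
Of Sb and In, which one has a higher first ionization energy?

Sb

Across a period the outer electron is held more tightly (higher IE₁); down a group it sits in a higher shell, more shielded, and comes off more easily.
All lie in period 5, so first ionization energy increases left to right.
So Sb has the higher first ionization energy (Sb > In).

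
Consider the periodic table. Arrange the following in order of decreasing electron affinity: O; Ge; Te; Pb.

O is in period 2, group 16; Ge is in period 4, group 14; Te is in period 5, group 16; Pb is in period 6, group 14.
Electron affinity generally becomes more exothermic across a period toward the halogens and less exothermic down a group.
Here both period and group differ, so the two effects have to be weighed against each other.
Ge > Pb: Ge sits above Pb in group 14, so the down-group effect alone puts Ge higher.
O > Ge: both effects reinforce here, so O is clearly the higher of the two.
Te > O: this pair runs against the simple trend — see the exception note.
Note the exception: Te has a higher electron affinity than O, contrary to the simple trend — O's compact 2p subshell gives strong electron–electron repulsion on the added electron.
For reference (kJ/mol): O 141, Ge 119, Te 190, Pb 35.
So from highest to lowest: Te > O > Ge > Pb.

Te > O > Ge > Pb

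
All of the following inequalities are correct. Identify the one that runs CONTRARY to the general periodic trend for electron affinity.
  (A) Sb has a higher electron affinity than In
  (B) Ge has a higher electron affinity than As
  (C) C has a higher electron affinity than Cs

The general trend: electron affinity increases across a period and decreases down a group.
(A) Sb (period 5, group 15) vs In (period 5, group 13): the stated order agrees with the simple trend.
(B) Ge (period 4, group 14) vs As (period 4, group 15): the stated order contradicts the simple trend.
(C) C (period 2, group 14) vs Cs (period 6, group 1): the stated order agrees with the simple trend.
The exception is (B): adding an electron to As's half-filled 4p³ is unfavourable, so Ge (4p²) has the more exothermic EA.

(B)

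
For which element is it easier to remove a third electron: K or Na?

K

Consider each +2 ion: K²⁺ is already 1 electron into the core; Na²⁺ is already 1 electron into the core.
All of these are removing an electron from a noble-gas core or deeper; the smaller core (lower principal quantum number) is held far more tightly, and within a period the higher nuclear charge binds the same core more tightly.
Tabulated IE_3 (kJ/mol): K 4420, Na 6910.
Putting it together, IE_3: K < Na.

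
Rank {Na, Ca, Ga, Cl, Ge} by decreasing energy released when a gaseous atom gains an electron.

Na is in period 3, group 1; Cl is in period 3, group 17; Ca is in period 4, group 2; Ga is in period 4, group 13; Ge is in period 4, group 14.
Adding an electron releases more energy for atoms nearer the top right (short of the noble gases).
Neither a single period nor a single group — weigh both effects.
Ga > Ca: both are in period 4; the period trend gives Ga the larger value.
Na > Ga: the two effects oppose for this pair; the down-group effect wins (53 vs 29 kJ/mol).
Ge > Na: period and group pull opposite ways; the across-period shift dominates (119 vs 53 kJ/mol).
Cl > Ge: relative to Ge, both the across-period and down-group shifts push Cl's electron affinity up.
Approximate values (kJ/mol): Na 53, Cl 349, Ca 2, Ga 29, Ge 119.
So from highest to lowest: Cl > Ge > Na > Ga > Ca.

Cl, Ge, Na, Ga, Ca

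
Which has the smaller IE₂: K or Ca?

Ca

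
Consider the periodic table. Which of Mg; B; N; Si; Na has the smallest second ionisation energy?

Mg

After 1 electron has been removed, what remains? Mg⁺ still has 1 valence electron; B⁺ still has 2 valence electrons; N⁺ still has 4 valence electrons; Si⁺ still has 3 valence electrons; Na⁺ is the bare [Ne] core.
Core electrons are held far more tightly than valence electrons, so Na tops the IE_2 order.
Valence configurations: Mg⁺ [Ne]3s¹, B⁺ [He]2s², N⁺ [He]2s²2p², Si⁺ [Ne]3s²3p¹.
The numbers (kJ/mol): Mg 1451, B 2427, N 2856, Si 1577, Na 4562.
Putting it together, IE_2: Mg < Si < B < N < Na.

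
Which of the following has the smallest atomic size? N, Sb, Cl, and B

Across a period the added protons contract the valence shell; down a group each new principal shell makes the atom larger.
These span different periods and groups, so the two trends combine.
B > N: both are in period 2; the period trend gives B the larger value.
Cl > B: the two effects oppose for this pair; the down-group effect wins (99 vs 85 pm).
Sb > Cl: both effects reinforce here, so Sb is clearly the larger of the two.
Approximate values (pm): B 85, N 71, Cl 99, Sb 140.
The smallest atomic size among these belongs to N.

N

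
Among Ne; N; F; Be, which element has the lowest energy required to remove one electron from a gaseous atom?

Be is in period 2, group 2; N is in period 2, group 15; F is in period 2, group 17; Ne is in period 2, group 18.
First ionization energy rises across a period (greater Z_eff holds electrons more tightly) and falls down a group (valence electrons are farther from the nucleus).
All lie in period 2, so first ionization energy increases left to right.
The lowest energy required to remove one electron from a gaseous atom among these belongs to Be.

Be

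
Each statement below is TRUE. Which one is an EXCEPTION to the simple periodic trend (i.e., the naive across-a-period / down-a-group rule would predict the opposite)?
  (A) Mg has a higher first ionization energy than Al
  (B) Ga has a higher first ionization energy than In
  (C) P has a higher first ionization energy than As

(A)

The general trend: first ionization energy increases across a period and decreases down a group.
(A) Mg (period 3, group 2) vs Al (period 3, group 13): the stated order contradicts the simple trend.
(B) Ga (period 4, group 13) vs In (period 5, group 13): the stated order agrees with the simple trend.
(C) P (period 3, group 15) vs As (period 4, group 15): the stated order agrees with the simple trend.
The exception is (A): Al's single 3p electron is easier to remove than one from Mg's filled 3s².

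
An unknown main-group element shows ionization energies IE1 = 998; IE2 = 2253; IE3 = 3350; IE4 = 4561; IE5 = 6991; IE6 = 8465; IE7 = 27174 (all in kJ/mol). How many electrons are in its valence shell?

6

Look for the largest jump between consecutive ionization energies: IE7/IE6 ≈ 3.2, far larger than any earlier ratio.
That jump marks the point where a core electron is being removed. So the atom has 6 valence electrons.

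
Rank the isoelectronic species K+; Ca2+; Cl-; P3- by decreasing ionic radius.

P3- > Cl- > K+ > Ca2+

All of these have 18 electrons, so size is governed by nuclear charge alone: the more protons, the stronger the pull on the same electron cloud, and the smaller the ion.
Nuclear charges: Ca2+ (Z=20), K+ (Z=19), Cl- (Z=17), P3- (Z=15).
Largest to smallest: P3- > Cl- > K+ > Ca2+.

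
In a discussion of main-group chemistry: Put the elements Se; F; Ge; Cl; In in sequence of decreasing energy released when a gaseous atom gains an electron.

Cl > F > Se > Ge > In

F is in period 2, group 17; Cl is in period 3, group 17; Ge is in period 4, group 14; Se is in period 4, group 16; In is in period 5, group 13.
Adding an electron releases more energy for atoms nearer the top right (short of the noble gases).
These span different periods and groups, so the two trends combine.
Ge > In: both effects reinforce here, so Ge is clearly the higher of the two.
Se > Ge: Se lies to the right of Ge in period 4, so the across-period effect alone puts Se higher.
F > Se: relative to Se, both the across-period and down-group shifts push F's electron affinity up.
Cl > F: this pair runs against the simple trend — see the exception note.
Note the exception: Cl has a higher electron affinity than F, contrary to the simple trend — F's small 2p subshell makes the incoming electron feel strong e⁻–e⁻ repulsion, so Cl actually releases more energy on gaining an electron.
Tabulated electron affinity (kJ/mol): F 328, Cl 349, Ge 119, Se 195, In 29.
So from highest to lowest: Cl > F > Se > Ge > In.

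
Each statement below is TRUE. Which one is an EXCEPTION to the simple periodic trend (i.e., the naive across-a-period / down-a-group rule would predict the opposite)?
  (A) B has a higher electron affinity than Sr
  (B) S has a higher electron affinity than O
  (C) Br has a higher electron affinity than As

The general trend: electron affinity increases across a period and decreases down a group.
(A) B (period 2, group 13) vs Sr (period 5, group 2): the stated order agrees with the simple trend.
(B) S (period 3, group 16) vs O (period 2, group 16): the stated order contradicts the simple trend.
(C) Br (period 4, group 17) vs As (period 4, group 15): the stated order agrees with the simple trend.
The exception is (B): the compact 2p subshell of O repels the added electron more than S's larger 3p does.

(B)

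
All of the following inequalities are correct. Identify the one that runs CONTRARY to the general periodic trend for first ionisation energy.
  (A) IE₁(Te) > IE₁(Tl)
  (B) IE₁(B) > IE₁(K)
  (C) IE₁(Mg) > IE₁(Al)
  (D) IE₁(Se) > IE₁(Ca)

The general trend: first ionisation energy increases across a period and decreases down a group.
(A) Te (period 5, group 16) vs Tl (period 6, group 13): the stated order agrees with the simple trend.
(B) B (period 2, group 13) vs K (period 4, group 1): the stated order agrees with the simple trend.
(C) Mg (period 3, group 2) vs Al (period 3, group 13): the stated order contradicts the simple trend.
(D) Se (period 4, group 16) vs Ca (period 4, group 2): the stated order agrees with the simple trend.
The exception is (C): Al's single 3p electron is easier to remove than one from Mg's filled 3s².

(C)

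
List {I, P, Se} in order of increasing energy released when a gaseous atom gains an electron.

P is in period 3, group 15; Se is in period 4, group 16; I is in period 5, group 17.
Atoms with high Z_eff and room in the valence shell (especially the halogens) have the most exothermic electron affinities.
These sit on a diagonal, where the across-period and down-group effects partly cancel.
Se > P: period and group pull opposite ways; the across-period shift dominates (195 vs 72 kJ/mol).
I > Se: period and group pull opposite ways; the across-period shift dominates (295 vs 195 kJ/mol).
Approximate values (kJ/mol): P 72, Se 195, I 295.
So from lowest to highest: P < Se < I.

P < Se < I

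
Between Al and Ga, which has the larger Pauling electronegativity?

Ga

Al is in period 3, group 13; Ga is in period 4, group 13.
EN rises left→right (higher Z_eff, smaller atoms) and falls top→bottom (larger, more shielded atoms).
All are in group 13; the group trend (electronegativity increases up the group) applies, with the exception below.
Note the exception: Ga has a higher electronegativity than Al, contrary to the simple trend — poor shielding by filled d (and f) subshells raises the heavier element's effective nuclear charge more than the simple down-group trend predicts.
Tabulated electronegativity (Pauling): Al 1.61, Ga 1.81.
So Ga has the larger Pauling electronegativity (Ga > Al).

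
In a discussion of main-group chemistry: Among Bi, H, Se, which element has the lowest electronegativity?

Bi

H is in period 1, group 1; Se is in period 4, group 16; Bi is in period 6, group 15.
Atoms toward the upper right of the periodic table pull bonding electrons most strongly.
These span different periods and groups, so the two trends combine.
H > Bi: the two effects oppose for this pair; the down-group effect wins (2.20 vs 2.02).
Se > H: period and group pull opposite ways; the across-period shift dominates (2.55 vs 2.20).
Tabulated electronegativity (Pauling): H 2.20, Se 2.55, Bi 2.02.
The lowest electronegativity among these belongs to Bi.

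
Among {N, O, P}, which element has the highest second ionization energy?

The second ionization energy removes an electron from the +1 ion. For each element: N⁺ still has 4 valence electrons; O⁺ still has 5 valence electrons; P⁺ still has 4 valence electrons.
All are still removing valence electrons, so compare the +1 ions as you would atoms: IE_2 generally rises across a period (higher Z_eff) and falls down a group (larger shell), subject to the usual subshell exceptions.
Valence configurations: N⁺ [He]2s²2p², O⁺ [He]2s²2p³, P⁺ [Ne]3s²3p².
The numbers (kJ/mol): N 2856, O 3388, P 1907.
Overall IE_2 order: P < N < O.

O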